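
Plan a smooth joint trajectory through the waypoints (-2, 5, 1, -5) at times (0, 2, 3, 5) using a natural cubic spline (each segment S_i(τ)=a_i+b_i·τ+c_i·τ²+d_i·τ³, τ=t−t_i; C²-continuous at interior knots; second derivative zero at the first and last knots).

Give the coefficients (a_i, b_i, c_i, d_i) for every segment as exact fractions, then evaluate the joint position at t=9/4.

Δ: Δ0=7/2, Δ1=-4, Δ2=-3
row 1: diag=6, rhs=-45; c'=1/6, d'=-15/2
row 2: denom=6−1·1/6=35/6; d'=(6−1·-15/2)/(35/6)=81/35
back: M2=81/35
back: M1=-15/2−1/6·81/35=-276/35
M: M0=0, M1=-276/35, M2=81/35, M3=0
seg 0: a=-2, c=M0/2=0, d=(M1−M0)/(6·2)=-23/35, b=Δ0−h0·(2M0+M1)/6=429/70
seg 1: a=5, c=M1/2=-138/35, d=(M2−M1)/(6·1)=17/10, b=Δ1−h1·(2M1+M2)/6=-123/70
seg 2: a=1, c=M2/2=81/70, d=(M3−M2)/(6·2)=-27/140, b=Δ2−h2·(2M2+M3)/6=-159/35
t_q=9/4 → seg 1, τ=1/4; S=5+-123/70·τ+-138/35·τ²+17/10·τ³=19447/4480

  seg 0: a=-2 b=429/70 c=0 d=-23/35
  seg 1: a=5 b=-123/70 c=-138/35 d=17/10
  seg 2: a=1 b=-159/35 c=81/70 d=-27/140
S(9/4) = 19447/4480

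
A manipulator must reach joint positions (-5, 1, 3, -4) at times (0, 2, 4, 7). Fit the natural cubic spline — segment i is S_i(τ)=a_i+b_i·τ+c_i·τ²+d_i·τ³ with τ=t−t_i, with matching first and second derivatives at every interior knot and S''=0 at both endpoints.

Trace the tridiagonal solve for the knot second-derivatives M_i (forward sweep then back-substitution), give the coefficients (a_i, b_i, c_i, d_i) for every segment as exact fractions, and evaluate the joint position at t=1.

  seg 0: a=-5 b=191/57 c=0 d=-5/57
  seg 1: a=1 b=131/57 c=-10/19 d=-7/114
  seg 2: a=3 b=-31/57 c=-17/19 d=17/171
S(1) = -33/19

Δ: Δ0=3, Δ1=1, Δ2=-7/3
row 1: diag=8, rhs=-12; c'=1/4, d'=-3/2
row 2: denom=10−2·1/4=19/2; d'=(-20−2·-3/2)/(19/2)=-34/19
back: M2=-34/19
back: M1=-3/2−1/4·-34/19=-20/19
M: M0=0, M1=-20/19, M2=-34/19, M3=0
seg 0: a=-5, c=M0/2=0, d=(M1−M0)/(6·2)=-5/57, b=Δ0−h0·(2M0+M1)/6=191/57
seg 1: a=1, c=M1/2=-10/19, d=(M2−M1)/(6·2)=-7/114, b=Δ1−h1·(2M1+M2)/6=131/57
seg 2: a=3, c=M2/2=-17/19, d=(M3−M2)/(6·3)=17/171, b=Δ2−h2·(2M2+M3)/6=-31/57
t_q=1 → seg 0, τ=1; S=-5+191/57·τ+0·τ²+-5/57·τ³=-33/19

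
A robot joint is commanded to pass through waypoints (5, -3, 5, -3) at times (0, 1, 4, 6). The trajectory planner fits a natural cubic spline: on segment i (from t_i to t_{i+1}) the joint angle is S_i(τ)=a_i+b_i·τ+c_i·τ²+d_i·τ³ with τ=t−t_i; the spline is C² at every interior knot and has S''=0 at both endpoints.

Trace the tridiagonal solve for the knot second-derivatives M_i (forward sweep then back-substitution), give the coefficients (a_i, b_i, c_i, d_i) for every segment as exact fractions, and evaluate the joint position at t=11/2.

  seg 0: a=5 b=-2084/213 c=0 d=380/213
  seg 1: a=-3 b=-944/213 c=380/71 d=-212/213
  seg 2: a=5 b=172/213 c=-256/71 d=128/213
S(11/2) = 9/71

Δ: Δ0=-8, Δ1=8/3, Δ2=-4
row 1: diag=8, rhs=64; c'=3/8, d'=8
row 2: denom=10−3·3/8=71/8; d'=(-40−3·8)/(71/8)=-512/71
back: M2=-512/71
back: M1=8−3/8·-512/71=760/71
M: M0=0, M1=760/71, M2=-512/71, M3=0
seg 0: a=5, c=M0/2=0, d=(M1−M0)/(6·1)=380/213, b=Δ0−h0·(2M0+M1)/6=-2084/213
seg 1: a=-3, c=M1/2=380/71, d=(M2−M1)/(6·3)=-212/213, b=Δ1−h1·(2M1+M2)/6=-944/213
seg 2: a=5, c=M2/2=-256/71, d=(M3−M2)/(6·2)=128/213, b=Δ2−h2·(2M2+M3)/6=172/213
t_q=11/2 → seg 2, τ=3/2; S=5+172/213·τ+-256/71·τ²+128/213·τ³=9/71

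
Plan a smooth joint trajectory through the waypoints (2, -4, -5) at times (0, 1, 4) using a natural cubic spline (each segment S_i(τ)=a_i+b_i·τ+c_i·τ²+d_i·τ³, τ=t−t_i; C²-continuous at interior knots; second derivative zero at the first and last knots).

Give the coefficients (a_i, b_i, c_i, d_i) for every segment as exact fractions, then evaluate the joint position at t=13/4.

  seg 0: a=2 b=-161/24 c=0 d=17/24
  seg 1: a=-4 b=-55/12 c=17/8 d=-17/72
S(13/4) = -3197/512

Δ: Δ0=-6, Δ1=-1/3
row 1: diag=8, rhs=34; c'=3/8, d'=17/4
back: M1=17/4
M: M0=0, M1=17/4, M2=0
seg 0: a=2, c=M0/2=0, d=(M1−M0)/(6·1)=17/24, b=Δ0−h0·(2M0+M1)/6=-161/24
seg 1: a=-4, c=M1/2=17/8, d=(M2−M1)/(6·3)=-17/72, b=Δ1−h1·(2M1+M2)/6=-55/12
t_q=13/4 → seg 1, τ=9/4; S=-4+-55/12·τ+17/8·τ²+-17/72·τ³=-3197/512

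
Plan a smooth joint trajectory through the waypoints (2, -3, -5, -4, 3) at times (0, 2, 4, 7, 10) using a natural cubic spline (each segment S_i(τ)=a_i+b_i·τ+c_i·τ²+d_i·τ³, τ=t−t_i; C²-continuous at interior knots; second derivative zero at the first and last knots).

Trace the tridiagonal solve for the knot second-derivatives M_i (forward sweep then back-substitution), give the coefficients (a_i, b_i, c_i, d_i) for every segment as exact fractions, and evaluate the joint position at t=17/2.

Δ: Δ0=-5/2, Δ1=-1, Δ2=1/3, Δ3=7/3
row 1: diag=8, rhs=9; c'=1/4, d'=9/8
row 2: denom=10−2·1/4=19/2; d'=(8−2·9/8)/(19/2)=23/38
row 3: denom=12−3·6/19=210/19; d'=(12−3·23/38)/(210/19)=129/140
back: M3=129/140
back: M2=23/38−6/19·129/140=11/35
back: M1=9/8−1/4·11/35=293/280
M: M0=0, M1=293/280, M2=11/35, M3=129/140, M4=0
seg 0: a=2, c=M0/2=0, d=(M1−M0)/(6·2)=293/3360, b=Δ0−h0·(2M0+M1)/6=-2393/840
seg 1: a=-3, c=M1/2=293/560, d=(M2−M1)/(6·2)=-41/672, b=Δ1−h1·(2M1+M2)/6=-757/420
seg 2: a=-5, c=M2/2=11/70, d=(M3−M2)/(6·3)=17/504, b=Δ2−h2·(2M2+M3)/6=-53/120
seg 3: a=-4, c=M3/2=129/280, d=(M4−M3)/(6·3)=-43/840, b=Δ3−h3·(2M3+M4)/6=593/420
t_q=17/2 → seg 3, τ=3/2; S=-4+593/420·τ+129/280·τ²+-43/840·τ³=-2281/2240

  seg 0: a=2 b=-2393/840 c=0 d=293/3360
  seg 1: a=-3 b=-757/420 c=293/560 d=-41/672
  seg 2: a=-5 b=-53/120 c=11/70 d=17/504
  seg 3: a=-4 b=593/420 c=129/280 d=-43/840
S(17/2) = -2281/2240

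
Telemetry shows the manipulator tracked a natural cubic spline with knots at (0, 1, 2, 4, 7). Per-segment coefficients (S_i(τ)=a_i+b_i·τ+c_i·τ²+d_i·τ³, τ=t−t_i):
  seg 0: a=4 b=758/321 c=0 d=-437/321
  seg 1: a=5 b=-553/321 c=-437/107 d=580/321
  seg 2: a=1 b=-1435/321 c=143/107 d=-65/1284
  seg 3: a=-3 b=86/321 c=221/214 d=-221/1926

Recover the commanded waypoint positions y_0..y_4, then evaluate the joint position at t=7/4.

y_0 = S_0(0) = a_0 = 4
y_1 = S_1(0) = a_1 = 5
y_2 = S_2(0) = a_2 = 1
y_3 = S_3(0) = a_3 = -3
y_4 = S_3(3) = 4
t_q=7/4 is in segment 1 (τ=3/4); S_1(τ)=465/214

y_0=4 y_1=5 y_2=1 y_3=-3 y_4=4
S(7/4) = 465/214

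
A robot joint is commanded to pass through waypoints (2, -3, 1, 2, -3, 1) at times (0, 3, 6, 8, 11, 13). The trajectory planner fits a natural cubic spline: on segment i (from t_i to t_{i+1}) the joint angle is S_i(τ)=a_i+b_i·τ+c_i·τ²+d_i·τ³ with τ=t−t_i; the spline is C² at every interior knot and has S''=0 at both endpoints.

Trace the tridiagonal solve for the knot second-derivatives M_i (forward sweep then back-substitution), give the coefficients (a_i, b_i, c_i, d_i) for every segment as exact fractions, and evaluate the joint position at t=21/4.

  seg 0: a=2 b=-15973/6414 c=0 d=587/6414
  seg 1: a=-3 b=-62/3207 c=1761/2138 d=-797/6414
  seg 2: a=1 b=10055/6414 c=-315/1069 d=-767/6414
  seg 3: a=2 b=-6709/6414 c=-1082/1069 d=5165/19242
  seg 4: a=-3 b=412/3207 c=3001/2138 d=-3001/12828
S(21/4) = -39555/136832

Δ: Δ0=-5/3, Δ1=4/3, Δ2=1/2, Δ3=-5/3, Δ4=2
row 1: diag=12, rhs=18; c'=1/4, d'=3/2
row 2: denom=10−3·1/4=37/4; d'=(-5−3·3/2)/(37/4)=-38/37
row 3: denom=10−2·8/37=354/37; d'=(-13−2·-38/37)/(354/37)=-135/118
row 4: denom=10−3·37/118=1069/118; d'=(22−3·-135/118)/(1069/118)=3001/1069
back: M4=3001/1069
back: M3=-135/118−37/118·3001/1069=-2164/1069
back: M2=-38/37−8/37·-2164/1069=-630/1069
back: M1=3/2−1/4·-630/1069=1761/1069
M: M0=0, M1=1761/1069, M2=-630/1069, M3=-2164/1069, M4=3001/1069, M5=0
seg 0: a=2, c=M0/2=0, d=(M1−M0)/(6·3)=587/6414, b=Δ0−h0·(2M0+M1)/6=-15973/6414
seg 1: a=-3, c=M1/2=1761/2138, d=(M2−M1)/(6·3)=-797/6414, b=Δ1−h1·(2M1+M2)/6=-62/3207
seg 2: a=1, c=M2/2=-315/1069, d=(M3−M2)/(6·2)=-767/6414, b=Δ2−h2·(2M2+M3)/6=10055/6414
seg 3: a=2, c=M3/2=-1082/1069, d=(M4−M3)/(6·3)=5165/19242, b=Δ3−h3·(2M3+M4)/6=-6709/6414
seg 4: a=-3, c=M4/2=3001/2138, d=(M5−M4)/(6·2)=-3001/12828, b=Δ4−h4·(2M4+M5)/6=412/3207
t_q=21/4 → seg 1, τ=9/4; S=-3+-62/3207·τ+1761/2138·τ²+-797/6414·τ³=-39555/136832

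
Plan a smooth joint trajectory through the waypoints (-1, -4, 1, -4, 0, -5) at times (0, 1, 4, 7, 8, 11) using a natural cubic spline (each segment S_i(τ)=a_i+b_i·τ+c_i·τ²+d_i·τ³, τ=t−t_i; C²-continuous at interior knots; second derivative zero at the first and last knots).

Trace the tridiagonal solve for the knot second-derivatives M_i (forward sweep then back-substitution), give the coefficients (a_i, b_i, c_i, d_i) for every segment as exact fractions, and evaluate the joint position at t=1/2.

Δ: Δ0=-3, Δ1=5/3, Δ2=-5/3, Δ3=4, Δ4=-5/3
row 1: diag=8, rhs=28; c'=3/8, d'=7/2
row 2: denom=12−3·3/8=87/8; d'=(-20−3·7/2)/(87/8)=-244/87
row 3: denom=8−3·8/29=208/29; d'=(34−3·-244/87)/(208/29)=615/104
row 4: denom=8−1·29/208=1635/208; d'=(-34−1·615/104)/(1635/208)=-8302/1635
back: M4=-8302/1635
back: M3=615/104−29/208·-8302/1635=10826/1635
back: M2=-244/87−8/29·10826/1635=-2524/545
back: M1=7/2−3/8·-2524/545=2854/545
M: M0=0, M1=2854/545, M2=-2524/545, M3=10826/1635, M4=-8302/1635, M5=0
seg 0: a=-1, c=M0/2=0, d=(M1−M0)/(6·1)=1427/1635, b=Δ0−h0·(2M0+M1)/6=-6332/1635
seg 1: a=-4, c=M1/2=1427/545, d=(M2−M1)/(6·3)=-2689/4905, b=Δ1−h1·(2M1+M2)/6=-2051/1635
seg 2: a=1, c=M2/2=-1262/545, d=(M3−M2)/(6·3)=9199/14715, b=Δ2−h2·(2M2+M3)/6=-566/1635
seg 3: a=-4, c=M3/2=5413/1635, d=(M4−M3)/(6·1)=-3188/1635, b=Δ3−h3·(2M3+M4)/6=863/327
seg 4: a=0, c=M4/2=-4151/1635, d=(M5−M4)/(6·3)=4151/14715, b=Δ4−h4·(2M4+M5)/6=1859/545
t_q=1/2 → seg 0, τ=1/2; S=-1+-6332/1635·τ+0·τ²+1427/1635·τ³=-12327/4360

  seg 0: a=-1 b=-6332/1635 c=0 d=1427/1635
  seg 1: a=-4 b=-2051/1635 c=1427/545 d=-2689/4905
  seg 2: a=1 b=-566/1635 c=-1262/545 d=9199/14715
  seg 3: a=-4 b=863/327 c=5413/1635 d=-3188/1635
  seg 4: a=0 b=1859/545 c=-4151/1635 d=4151/14715
S(1/2) = -12327/4360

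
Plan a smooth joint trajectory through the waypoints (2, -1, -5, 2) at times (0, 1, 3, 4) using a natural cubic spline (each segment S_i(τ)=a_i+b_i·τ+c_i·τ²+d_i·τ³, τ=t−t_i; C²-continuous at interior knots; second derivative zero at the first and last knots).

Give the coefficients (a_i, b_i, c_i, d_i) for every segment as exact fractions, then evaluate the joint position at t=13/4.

  seg 0: a=2 b=-21/8 c=0 d=-3/8
  seg 1: a=-1 b=-15/4 c=-9/8 d=1
  seg 2: a=-5 b=15/4 c=39/8 d=-13/8
S(13/4) = -1937/512

Δ: Δ0=-3, Δ1=-2, Δ2=7
row 1: diag=6, rhs=6; c'=1/3, d'=1
row 2: denom=6−2·1/3=16/3; d'=(54−2·1)/(16/3)=39/4
back: M2=39/4
back: M1=1−1/3·39/4=-9/4
M: M0=0, M1=-9/4, M2=39/4, M3=0
seg 0: a=2, c=M0/2=0, d=(M1−M0)/(6·1)=-3/8, b=Δ0−h0·(2M0+M1)/6=-21/8
seg 1: a=-1, c=M1/2=-9/8, d=(M2−M1)/(6·2)=1, b=Δ1−h1·(2M1+M2)/6=-15/4
seg 2: a=-5, c=M2/2=39/8, d=(M3−M2)/(6·1)=-13/8, b=Δ2−h2·(2M2+M3)/6=15/4
t_q=13/4 → seg 2, τ=1/4; S=-5+15/4·τ+39/8·τ²+-13/8·τ³=-1937/512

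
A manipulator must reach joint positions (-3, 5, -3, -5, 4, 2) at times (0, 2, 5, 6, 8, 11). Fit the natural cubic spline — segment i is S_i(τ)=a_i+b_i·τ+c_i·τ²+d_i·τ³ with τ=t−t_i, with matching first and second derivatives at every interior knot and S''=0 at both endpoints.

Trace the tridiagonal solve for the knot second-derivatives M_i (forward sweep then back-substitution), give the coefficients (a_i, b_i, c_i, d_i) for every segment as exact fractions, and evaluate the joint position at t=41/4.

  seg 0: a=-3 b=5279/969 c=0 d=-1403/3876
  seg 1: a=5 b=1070/969 c=-1403/646 d=197/646
  seg 2: a=-3 b=-421/114 c=185/323 d=2171/1938
  seg 3: a=-5 b=788/969 c=2541/646 d=-8101/7752
  seg 4: a=4 b=7765/1938 c=-3019/1292 d=3019/11628
S(41/4) = 342575/82688

Δ: Δ0=4, Δ1=-8/3, Δ2=-2, Δ3=9/2, Δ4=-2/3
row 1: diag=10, rhs=-40; c'=3/10, d'=-4
row 2: denom=8−3·3/10=71/10; d'=(4−3·-4)/(71/10)=160/71
row 3: denom=6−1·10/71=416/71; d'=(39−1·160/71)/(416/71)=2609/416
row 4: denom=10−2·71/208=969/104; d'=(-31−2·2609/416)/(969/104)=-3019/646
back: M4=-3019/646
back: M3=2609/416−71/208·-3019/646=2541/323
back: M2=160/71−10/71·2541/323=370/323
back: M1=-4−3/10·370/323=-1403/323
M: M0=0, M1=-1403/323, M2=370/323, M3=2541/323, M4=-3019/646, M5=0
seg 0: a=-3, c=M0/2=0, d=(M1−M0)/(6·2)=-1403/3876, b=Δ0−h0·(2M0+M1)/6=5279/969
seg 1: a=5, c=M1/2=-1403/646, d=(M2−M1)/(6·3)=197/646, b=Δ1−h1·(2M1+M2)/6=1070/969
seg 2: a=-3, c=M2/2=185/323, d=(M3−M2)/(6·1)=2171/1938, b=Δ2−h2·(2M2+M3)/6=-421/114
seg 3: a=-5, c=M3/2=2541/646, d=(M4−M3)/(6·2)=-8101/7752, b=Δ3−h3·(2M3+M4)/6=788/969
seg 4: a=4, c=M4/2=-3019/1292, d=(M5−M4)/(6·3)=3019/11628, b=Δ4−h4·(2M4+M5)/6=7765/1938
t_q=41/4 → seg 4, τ=9/4; S=4+7765/1938·τ+-3019/1292·τ²+3019/11628·τ³=342575/82688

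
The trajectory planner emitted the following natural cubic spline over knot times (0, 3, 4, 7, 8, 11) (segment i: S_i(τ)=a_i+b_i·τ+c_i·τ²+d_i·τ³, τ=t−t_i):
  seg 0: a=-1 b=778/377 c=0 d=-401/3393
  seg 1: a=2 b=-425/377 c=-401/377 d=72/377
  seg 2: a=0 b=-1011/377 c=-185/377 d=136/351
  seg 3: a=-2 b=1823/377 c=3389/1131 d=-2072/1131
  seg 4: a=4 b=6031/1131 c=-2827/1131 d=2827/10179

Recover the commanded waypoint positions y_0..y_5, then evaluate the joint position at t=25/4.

y_0=-1 y_1=2 y_2=0 y_3=-2 y_4=4 y_5=5
S(25/4) = -24759/6032

y_0 = S_0(0) = a_0 = -1
y_1 = S_1(0) = a_1 = 2
y_2 = S_2(0) = a_2 = 0
y_3 = S_3(0) = a_3 = -2
y_4 = S_4(0) = a_4 = 4
y_5 = S_4(3) = 5
t_q=25/4 is in segment 2 (τ=9/4); S_2(τ)=-24759/6032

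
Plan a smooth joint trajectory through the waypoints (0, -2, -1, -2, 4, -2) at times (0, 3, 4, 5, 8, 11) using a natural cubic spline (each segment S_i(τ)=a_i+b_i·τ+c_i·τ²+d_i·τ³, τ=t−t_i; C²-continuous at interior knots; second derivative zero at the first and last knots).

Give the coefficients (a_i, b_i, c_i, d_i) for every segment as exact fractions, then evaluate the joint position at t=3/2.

Δ: Δ0=-2/3, Δ1=1, Δ2=-1, Δ3=2, Δ4=-2
row 1: diag=8, rhs=10; c'=1/8, d'=5/4
row 2: denom=4−1·1/8=31/8; d'=(-12−1·5/4)/(31/8)=-106/31
row 3: denom=8−1·8/31=240/31; d'=(18−1·-106/31)/(240/31)=83/30
row 4: denom=12−3·31/80=867/80; d'=(-24−3·83/30)/(867/80)=-152/51
back: M4=-152/51
back: M3=83/30−31/80·-152/51=200/51
back: M2=-106/31−8/31·200/51=-226/51
back: M1=5/4−1/8·-226/51=92/51
M: M0=0, M1=92/51, M2=-226/51, M3=200/51, M4=-152/51, M5=0
seg 0: a=0, c=M0/2=0, d=(M1−M0)/(6·3)=46/459, b=Δ0−h0·(2M0+M1)/6=-80/51
seg 1: a=-2, c=M1/2=46/51, d=(M2−M1)/(6·1)=-53/51, b=Δ1−h1·(2M1+M2)/6=58/51
seg 2: a=-1, c=M2/2=-113/51, d=(M3−M2)/(6·1)=71/51, b=Δ2−h2·(2M2+M3)/6=-3/17
seg 3: a=-2, c=M3/2=100/51, d=(M4−M3)/(6·3)=-176/459, b=Δ3−h3·(2M3+M4)/6=-22/51
seg 4: a=4, c=M4/2=-76/51, d=(M5−M4)/(6·3)=76/459, b=Δ4−h4·(2M4+M5)/6=50/51
t_q=3/2 → seg 0, τ=3/2; S=0+-80/51·τ+0·τ²+46/459·τ³=-137/68

  seg 0: a=0 b=-80/51 c=0 d=46/459
  seg 1: a=-2 b=58/51 c=46/51 d=-53/51
  seg 2: a=-1 b=-3/17 c=-113/51 d=71/51
  seg 3: a=-2 b=-22/51 c=100/51 d=-176/459
  seg 4: a=4 b=50/51 c=-76/51 d=76/459
S(3/2) = -137/68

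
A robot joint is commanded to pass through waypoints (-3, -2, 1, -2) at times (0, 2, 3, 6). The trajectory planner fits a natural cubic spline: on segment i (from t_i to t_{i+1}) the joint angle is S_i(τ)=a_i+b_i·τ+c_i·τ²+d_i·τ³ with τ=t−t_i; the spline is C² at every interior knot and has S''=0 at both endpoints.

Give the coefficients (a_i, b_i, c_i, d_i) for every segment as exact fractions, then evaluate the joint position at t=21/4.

  seg 0: a=-3 b=-49/94 c=0 d=12/47
  seg 1: a=-2 b=239/94 c=72/47 d=-101/94
  seg 2: a=1 b=112/47 c=-159/94 d=53/282
S(21/4) = -365/6016

Δ: Δ0=1/2, Δ1=3, Δ2=-1
row 1: diag=6, rhs=15; c'=1/6, d'=5/2
row 2: denom=8−1·1/6=47/6; d'=(-24−1·5/2)/(47/6)=-159/47
back: M2=-159/47
back: M1=5/2−1/6·-159/47=144/47
M: M0=0, M1=144/47, M2=-159/47, M3=0
seg 0: a=-3, c=M0/2=0, d=(M1−M0)/(6·2)=12/47, b=Δ0−h0·(2M0+M1)/6=-49/94
seg 1: a=-2, c=M1/2=72/47, d=(M2−M1)/(6·1)=-101/94, b=Δ1−h1·(2M1+M2)/6=239/94
seg 2: a=1, c=M2/2=-159/94, d=(M3−M2)/(6·3)=53/282, b=Δ2−h2·(2M2+M3)/6=112/47
t_q=21/4 → seg 2, τ=9/4; S=1+112/47·τ+-159/94·τ²+53/282·τ³=-365/6016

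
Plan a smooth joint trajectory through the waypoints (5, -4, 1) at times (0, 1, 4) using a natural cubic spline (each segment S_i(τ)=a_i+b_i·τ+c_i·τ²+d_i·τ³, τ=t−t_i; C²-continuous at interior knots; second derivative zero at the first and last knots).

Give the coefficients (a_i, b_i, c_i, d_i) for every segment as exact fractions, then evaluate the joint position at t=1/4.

Δ: Δ0=-9, Δ1=5/3
row 1: diag=8, rhs=64; c'=3/8, d'=8
back: M1=8
M: M0=0, M1=8, M2=0
seg 0: a=5, c=M0/2=0, d=(M1−M0)/(6·1)=4/3, b=Δ0−h0·(2M0+M1)/6=-31/3
seg 1: a=-4, c=M1/2=4, d=(M2−M1)/(6·3)=-4/9, b=Δ1−h1·(2M1+M2)/6=-19/3
t_q=1/4 → seg 0, τ=1/4; S=5+-31/3·τ+0·τ²+4/3·τ³=39/16

  seg 0: a=5 b=-31/3 c=0 d=4/3
  seg 1: a=-4 b=-19/3 c=4 d=-4/9
S(1/4) = 39/16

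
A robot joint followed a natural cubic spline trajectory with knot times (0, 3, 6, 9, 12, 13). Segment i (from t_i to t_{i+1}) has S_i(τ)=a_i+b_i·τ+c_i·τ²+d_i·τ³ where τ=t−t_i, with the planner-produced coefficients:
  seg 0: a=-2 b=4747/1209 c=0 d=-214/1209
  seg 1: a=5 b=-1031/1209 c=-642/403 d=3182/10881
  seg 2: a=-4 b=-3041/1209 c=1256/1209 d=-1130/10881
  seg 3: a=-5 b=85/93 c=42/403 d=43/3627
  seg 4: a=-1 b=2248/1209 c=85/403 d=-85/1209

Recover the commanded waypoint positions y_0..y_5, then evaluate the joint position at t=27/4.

y_0=-2 y_1=5 y_2=-4 y_3=-5 y_4=-1 y_5=1
S(27/4) = -68941/12896

y_0 = S_0(0) = a_0 = -2
y_1 = S_1(0) = a_1 = 5
y_2 = S_2(0) = a_2 = -4
y_3 = S_3(0) = a_3 = -5
y_4 = S_4(0) = a_4 = -1
y_5 = S_4(1) = 1
t_q=27/4 is in segment 2 (τ=3/4); S_2(τ)=-68941/12896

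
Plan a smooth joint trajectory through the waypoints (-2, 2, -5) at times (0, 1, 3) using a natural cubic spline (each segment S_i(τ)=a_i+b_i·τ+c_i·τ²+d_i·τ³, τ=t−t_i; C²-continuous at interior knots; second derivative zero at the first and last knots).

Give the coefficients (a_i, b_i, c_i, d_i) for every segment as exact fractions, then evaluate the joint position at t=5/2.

  seg 0: a=-2 b=21/4 c=0 d=-5/4
  seg 1: a=2 b=3/2 c=-15/4 d=5/8
S(5/2) = -133/64

Δ: Δ0=4, Δ1=-7/2
row 1: diag=6, rhs=-45; c'=1/3, d'=-15/2
back: M1=-15/2
M: M0=0, M1=-15/2, M2=0
seg 0: a=-2, c=M0/2=0, d=(M1−M0)/(6·1)=-5/4, b=Δ0−h0·(2M0+M1)/6=21/4
seg 1: a=2, c=M1/2=-15/4, d=(M2−M1)/(6·2)=5/8, b=Δ1−h1·(2M1+M2)/6=3/2
t_q=5/2 → seg 1, τ=3/2; S=2+3/2·τ+-15/4·τ²+5/8·τ³=-133/64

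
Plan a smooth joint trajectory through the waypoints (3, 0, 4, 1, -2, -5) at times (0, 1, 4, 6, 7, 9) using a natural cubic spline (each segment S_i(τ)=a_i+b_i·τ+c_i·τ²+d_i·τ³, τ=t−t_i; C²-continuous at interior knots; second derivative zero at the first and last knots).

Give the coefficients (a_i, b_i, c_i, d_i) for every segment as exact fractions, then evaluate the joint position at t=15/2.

Δ: Δ0=-3, Δ1=4/3, Δ2=-3/2, Δ3=-3, Δ4=-3/2
row 1: diag=8, rhs=26; c'=3/8, d'=13/4
row 2: denom=10−3·3/8=71/8; d'=(-17−3·13/4)/(71/8)=-214/71
row 3: denom=6−2·16/71=394/71; d'=(-9−2·-214/71)/(394/71)=-211/394
row 4: denom=6−1·71/394=2293/394; d'=(9−1·-211/394)/(2293/394)=3757/2293
back: M4=3757/2293
back: M3=-211/394−71/394·3757/2293=-1905/2293
back: M2=-214/71−16/71·-1905/2293=-6482/2293
back: M1=13/4−3/8·-6482/2293=9883/2293
M: M0=0, M1=9883/2293, M2=-6482/2293, M3=-1905/2293, M4=3757/2293, M5=0
seg 0: a=3, c=M0/2=0, d=(M1−M0)/(6·1)=9883/13758, b=Δ0−h0·(2M0+M1)/6=-51157/13758
seg 1: a=0, c=M1/2=9883/4586, d=(M2−M1)/(6·3)=-5455/13758, b=Δ1−h1·(2M1+M2)/6=-10754/6879
seg 2: a=4, c=M2/2=-3241/2293, d=(M3−M2)/(6·2)=4577/27516, b=Δ2−h2·(2M2+M3)/6=9101/13758
seg 3: a=1, c=M3/2=-1905/4586, d=(M4−M3)/(6·1)=2831/6879, b=Δ3−h3·(2M3+M4)/6=-41221/13758
seg 4: a=-2, c=M4/2=3757/4586, d=(M5−M4)/(6·2)=-3757/27516, b=Δ4−h4·(2M4+M5)/6=-35665/13758
t_q=15/2 → seg 4, τ=1/2; S=-2+-35665/13758·τ+3757/4586·τ²+-3757/27516·τ³=-228083/73376

  seg 0: a=3 b=-51157/13758 c=0 d=9883/13758
  seg 1: a=0 b=-10754/6879 c=9883/4586 d=-5455/13758
  seg 2: a=4 b=9101/13758 c=-3241/2293 d=4577/27516
  seg 3: a=1 b=-41221/13758 c=-1905/4586 d=2831/6879
  seg 4: a=-2 b=-35665/13758 c=3757/4586 d=-3757/27516
S(15/2) = -228083/73376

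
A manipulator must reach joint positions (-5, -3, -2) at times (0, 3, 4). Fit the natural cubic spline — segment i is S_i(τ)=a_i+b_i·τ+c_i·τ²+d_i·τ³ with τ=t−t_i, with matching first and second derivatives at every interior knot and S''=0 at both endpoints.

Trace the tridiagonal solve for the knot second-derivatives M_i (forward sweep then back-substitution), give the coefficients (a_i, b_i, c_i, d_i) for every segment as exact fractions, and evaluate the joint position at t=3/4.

Δ: Δ0=2/3, Δ1=1
row 1: diag=8, rhs=2; c'=1/8, d'=1/4
back: M1=1/4
M: M0=0, M1=1/4, M2=0
seg 0: a=-5, c=M0/2=0, d=(M1−M0)/(6·3)=1/72, b=Δ0−h0·(2M0+M1)/6=13/24
seg 1: a=-3, c=M1/2=1/8, d=(M2−M1)/(6·1)=-1/24, b=Δ1−h1·(2M1+M2)/6=11/12
t_q=3/4 → seg 0, τ=3/4; S=-5+13/24·τ+0·τ²+1/72·τ³=-2349/512

  seg 0: a=-5 b=13/24 c=0 d=1/72
  seg 1: a=-3 b=11/12 c=1/8 d=-1/24
S(3/4) = -2349/512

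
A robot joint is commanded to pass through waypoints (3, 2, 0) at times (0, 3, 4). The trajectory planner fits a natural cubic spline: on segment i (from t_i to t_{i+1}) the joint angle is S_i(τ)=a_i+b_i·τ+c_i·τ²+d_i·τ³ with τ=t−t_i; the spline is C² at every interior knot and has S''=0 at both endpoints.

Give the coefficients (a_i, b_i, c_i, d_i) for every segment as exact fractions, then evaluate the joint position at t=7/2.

Δ: Δ0=-1/3, Δ1=-2
row 1: diag=8, rhs=-10; c'=1/8, d'=-5/4
back: M1=-5/4
M: M0=0, M1=-5/4, M2=0
seg 0: a=3, c=M0/2=0, d=(M1−M0)/(6·3)=-5/72, b=Δ0−h0·(2M0+M1)/6=7/24
seg 1: a=2, c=M1/2=-5/8, d=(M2−M1)/(6·1)=5/24, b=Δ1−h1·(2M1+M2)/6=-19/12
t_q=7/2 → seg 1, τ=1/2; S=2+-19/12·τ+-5/8·τ²+5/24·τ³=69/64

  seg 0: a=3 b=7/24 c=0 d=-5/72
  seg 1: a=2 b=-19/12 c=-5/8 d=5/24
S(7/2) = 69/64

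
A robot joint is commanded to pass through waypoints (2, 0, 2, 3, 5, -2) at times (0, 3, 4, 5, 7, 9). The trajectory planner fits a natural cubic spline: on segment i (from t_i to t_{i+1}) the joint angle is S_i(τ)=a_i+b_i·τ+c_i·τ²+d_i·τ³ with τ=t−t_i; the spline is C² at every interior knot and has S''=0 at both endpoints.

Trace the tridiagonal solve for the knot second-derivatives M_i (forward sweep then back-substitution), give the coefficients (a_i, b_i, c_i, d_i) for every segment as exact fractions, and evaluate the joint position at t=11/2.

Δ: Δ0=-2/3, Δ1=2, Δ2=1, Δ3=1, Δ4=-7/2
row 1: diag=8, rhs=16; c'=1/8, d'=2
row 2: denom=4−1·1/8=31/8; d'=(-6−1·2)/(31/8)=-64/31
row 3: denom=6−1·8/31=178/31; d'=(0−1·-64/31)/(178/31)=32/89
row 4: denom=8−2·31/89=650/89; d'=(-27−2·32/89)/(650/89)=-2467/650
back: M4=-2467/650
back: M3=32/89−31/89·-2467/650=1093/650
back: M2=-64/31−8/31·1093/650=-812/325
back: M1=2−1/8·-812/325=1503/650
M: M0=0, M1=1503/650, M2=-812/325, M3=1093/650, M4=-2467/650, M5=0
seg 0: a=2, c=M0/2=0, d=(M1−M0)/(6·3)=167/1300, b=Δ0−h0·(2M0+M1)/6=-7109/3900
seg 1: a=0, c=M1/2=1503/1300, d=(M2−M1)/(6·1)=-3127/3900, b=Δ1−h1·(2M1+M2)/6=3209/1950
seg 2: a=2, c=M2/2=-406/325, d=(M3−M2)/(6·1)=209/300, b=Δ2−h2·(2M2+M3)/6=1211/780
seg 3: a=3, c=M3/2=1093/1300, d=(M4−M3)/(6·2)=-89/195, b=Δ3−h3·(2M3+M4)/6=2231/1950
seg 4: a=5, c=M4/2=-2467/1300, d=(M5−M4)/(6·2)=2467/7800, b=Δ4−h4·(2M4+M5)/6=-1891/1950
t_q=11/2 → seg 3, τ=1/2; S=3+2231/1950·τ+1093/1300·τ²+-89/195·τ³=19371/5200

  seg 0: a=2 b=-7109/3900 c=0 d=167/1300
  seg 1: a=0 b=3209/1950 c=1503/1300 d=-3127/3900
  seg 2: a=2 b=1211/780 c=-406/325 d=209/300
  seg 3: a=3 b=2231/1950 c=1093/1300 d=-89/195
  seg 4: a=5 b=-1891/1950 c=-2467/1300 d=2467/7800
S(11/2) = 19371/5200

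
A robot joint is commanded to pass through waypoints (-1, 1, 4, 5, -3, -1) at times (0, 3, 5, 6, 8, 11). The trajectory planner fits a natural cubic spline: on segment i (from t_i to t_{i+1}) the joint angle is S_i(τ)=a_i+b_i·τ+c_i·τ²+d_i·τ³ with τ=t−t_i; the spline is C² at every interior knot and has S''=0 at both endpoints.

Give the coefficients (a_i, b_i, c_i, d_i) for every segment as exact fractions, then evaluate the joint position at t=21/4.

  seg 0: a=-1 b=127/276 c=0 d=19/828
  seg 1: a=1 b=149/138 c=19/92 d=1/552
  seg 2: a=4 b=133/69 c=5/23 d=-79/69
  seg 3: a=5 b=-74/69 c=-74/23 d=121/138
  seg 4: a=-3 b=-236/69 c=47/23 d=-47/207
S(21/4) = 6591/1472

Δ: Δ0=2/3, Δ1=3/2, Δ2=1, Δ3=-4, Δ4=2/3
row 1: diag=10, rhs=5; c'=1/5, d'=1/2
row 2: denom=6−2·1/5=28/5; d'=(-3−2·1/2)/(28/5)=-5/7
row 3: denom=6−1·5/28=163/28; d'=(-30−1·-5/7)/(163/28)=-820/163
row 4: denom=10−2·56/163=1518/163; d'=(28−2·-820/163)/(1518/163)=94/23
back: M4=94/23
back: M3=-820/163−56/163·94/23=-148/23
back: M2=-5/7−5/28·-148/23=10/23
back: M1=1/2−1/5·10/23=19/46
M: M0=0, M1=19/46, M2=10/23, M3=-148/23, M4=94/23, M5=0
seg 0: a=-1, c=M0/2=0, d=(M1−M0)/(6·3)=19/828, b=Δ0−h0·(2M0+M1)/6=127/276
seg 1: a=1, c=M1/2=19/92, d=(M2−M1)/(6·2)=1/552, b=Δ1−h1·(2M1+M2)/6=149/138
seg 2: a=4, c=M2/2=5/23, d=(M3−M2)/(6·1)=-79/69, b=Δ2−h2·(2M2+M3)/6=133/69
seg 3: a=5, c=M3/2=-74/23, d=(M4−M3)/(6·2)=121/138, b=Δ3−h3·(2M3+M4)/6=-74/69
seg 4: a=-3, c=M4/2=47/23, d=(M5−M4)/(6·3)=-47/207, b=Δ4−h4·(2M4+M5)/6=-236/69
t_q=21/4 → seg 2, τ=1/4; S=4+133/69·τ+5/23·τ²+-79/69·τ³=6591/1472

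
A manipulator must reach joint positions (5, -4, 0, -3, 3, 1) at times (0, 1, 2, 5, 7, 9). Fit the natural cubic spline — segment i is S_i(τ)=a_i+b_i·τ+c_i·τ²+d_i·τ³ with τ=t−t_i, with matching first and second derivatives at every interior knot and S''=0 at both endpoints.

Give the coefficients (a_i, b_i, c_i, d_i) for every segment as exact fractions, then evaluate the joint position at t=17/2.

  seg 0: a=5 b=-6520/517 c=0 d=1867/517
  seg 1: a=-4 b=-919/517 c=5601/517 d=-2614/517
  seg 2: a=0 b=2441/517 c=-2241/517 d=1255/1551
  seg 3: a=-3 b=290/517 c=1524/517 d=-1787/2068
  seg 4: a=3 b=1025/517 c=-2313/1034 d=771/2068
S(17/2) = 36381/16544

Δ: Δ0=-9, Δ1=4, Δ2=-1, Δ3=3, Δ4=-1
row 1: diag=4, rhs=78; c'=1/4, d'=39/2
row 2: denom=8−1·1/4=31/4; d'=(-30−1·39/2)/(31/4)=-198/31
row 3: denom=10−3·12/31=274/31; d'=(24−3·-198/31)/(274/31)=669/137
row 4: denom=8−2·31/137=1034/137; d'=(-24−2·669/137)/(1034/137)=-2313/517
back: M4=-2313/517
back: M3=669/137−31/137·-2313/517=3048/517
back: M2=-198/31−12/31·3048/517=-4482/517
back: M1=39/2−1/4·-4482/517=11202/517
M: M0=0, M1=11202/517, M2=-4482/517, M3=3048/517, M4=-2313/517, M5=0
seg 0: a=5, c=M0/2=0, d=(M1−M0)/(6·1)=1867/517, b=Δ0−h0·(2M0+M1)/6=-6520/517
seg 1: a=-4, c=M1/2=5601/517, d=(M2−M1)/(6·1)=-2614/517, b=Δ1−h1·(2M1+M2)/6=-919/517
seg 2: a=0, c=M2/2=-2241/517, d=(M3−M2)/(6·3)=1255/1551, b=Δ2−h2·(2M2+M3)/6=2441/517
seg 3: a=-3, c=M3/2=1524/517, d=(M4−M3)/(6·2)=-1787/2068, b=Δ3−h3·(2M3+M4)/6=290/517
seg 4: a=3, c=M4/2=-2313/1034, d=(M5−M4)/(6·2)=771/2068, b=Δ4−h4·(2M4+M5)/6=1025/517
t_q=17/2 → seg 4, τ=3/2; S=3+1025/517·τ+-2313/1034·τ²+771/2068·τ³=36381/16544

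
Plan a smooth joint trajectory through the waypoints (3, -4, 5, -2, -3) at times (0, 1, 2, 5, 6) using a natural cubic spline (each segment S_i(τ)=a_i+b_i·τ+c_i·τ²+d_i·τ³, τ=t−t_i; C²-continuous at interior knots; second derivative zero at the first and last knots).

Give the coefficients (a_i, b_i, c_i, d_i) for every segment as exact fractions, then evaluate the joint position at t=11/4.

Δ: Δ0=-7, Δ1=9, Δ2=-7/3, Δ3=-1
row 1: diag=4, rhs=96; c'=1/4, d'=24
row 2: denom=8−1·1/4=31/4; d'=(-68−1·24)/(31/4)=-368/31
row 3: denom=8−3·12/31=212/31; d'=(8−3·-368/31)/(212/31)=338/53
back: M3=338/53
back: M2=-368/31−12/31·338/53=-760/53
back: M1=24−1/4·-760/53=1462/53
M: M0=0, M1=1462/53, M2=-760/53, M3=338/53, M4=0
seg 0: a=3, c=M0/2=0, d=(M1−M0)/(6·1)=731/159, b=Δ0−h0·(2M0+M1)/6=-1844/159
seg 1: a=-4, c=M1/2=731/53, d=(M2−M1)/(6·1)=-1111/159, b=Δ1−h1·(2M1+M2)/6=349/159
seg 2: a=5, c=M2/2=-380/53, d=(M3−M2)/(6·3)=61/53, b=Δ2−h2·(2M2+M3)/6=1402/159
seg 3: a=-2, c=M3/2=169/53, d=(M4−M3)/(6·1)=-169/159, b=Δ3−h3·(2M3+M4)/6=-497/159
t_q=11/4 → seg 2, τ=3/4; S=5+1402/159·τ+-380/53·τ²+61/53·τ³=27359/3392

  seg 0: a=3 b=-1844/159 c=0 d=731/159
  seg 1: a=-4 b=349/159 c=731/53 d=-1111/159
  seg 2: a=5 b=1402/159 c=-380/53 d=61/53
  seg 3: a=-2 b=-497/159 c=169/53 d=-169/159
S(11/4) = 27359/3392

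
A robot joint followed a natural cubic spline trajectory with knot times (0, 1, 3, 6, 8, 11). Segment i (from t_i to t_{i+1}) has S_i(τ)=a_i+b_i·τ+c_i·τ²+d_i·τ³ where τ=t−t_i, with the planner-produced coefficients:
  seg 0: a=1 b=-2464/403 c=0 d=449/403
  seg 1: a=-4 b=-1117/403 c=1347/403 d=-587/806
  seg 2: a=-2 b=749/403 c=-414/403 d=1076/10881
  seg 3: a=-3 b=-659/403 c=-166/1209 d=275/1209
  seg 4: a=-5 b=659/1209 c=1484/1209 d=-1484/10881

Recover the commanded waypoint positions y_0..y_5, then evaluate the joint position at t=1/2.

y_0 = S_0(0) = a_0 = 1
y_1 = S_1(0) = a_1 = -4
y_2 = S_2(0) = a_2 = -2
y_3 = S_3(0) = a_3 = -3
y_4 = S_4(0) = a_4 = -5
y_5 = S_4(3) = 4
t_q=1/2 is in segment 0 (τ=1/2); S_0(τ)=-6183/3224

y_0=1 y_1=-4 y_2=-2 y_3=-3 y_4=-5 y_5=4
S(1/2) = -6183/3224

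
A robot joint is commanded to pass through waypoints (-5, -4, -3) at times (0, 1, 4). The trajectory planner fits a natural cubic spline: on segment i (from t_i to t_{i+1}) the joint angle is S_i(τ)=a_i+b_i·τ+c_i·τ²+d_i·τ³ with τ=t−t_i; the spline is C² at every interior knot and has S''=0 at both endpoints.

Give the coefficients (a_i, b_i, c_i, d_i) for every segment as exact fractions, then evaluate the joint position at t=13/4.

Δ: Δ0=1, Δ1=1/3
row 1: diag=8, rhs=-4; c'=3/8, d'=-1/2
back: M1=-1/2
M: M0=0, M1=-1/2, M2=0
seg 0: a=-5, c=M0/2=0, d=(M1−M0)/(6·1)=-1/12, b=Δ0−h0·(2M0+M1)/6=13/12
seg 1: a=-4, c=M1/2=-1/4, d=(M2−M1)/(6·3)=1/36, b=Δ1−h1·(2M1+M2)/6=5/6
t_q=13/4 → seg 1, τ=9/4; S=-4+5/6·τ+-1/4·τ²+1/36·τ³=-787/256

  seg 0: a=-5 b=13/12 c=0 d=-1/12
  seg 1: a=-4 b=5/6 c=-1/4 d=1/36
S(13/4) = -787/256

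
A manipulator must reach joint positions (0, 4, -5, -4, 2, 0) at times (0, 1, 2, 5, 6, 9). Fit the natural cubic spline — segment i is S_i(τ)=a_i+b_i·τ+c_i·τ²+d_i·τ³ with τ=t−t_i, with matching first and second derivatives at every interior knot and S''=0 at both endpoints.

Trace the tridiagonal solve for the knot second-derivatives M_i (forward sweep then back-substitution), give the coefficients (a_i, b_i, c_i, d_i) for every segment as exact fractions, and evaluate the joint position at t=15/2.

  seg 0: a=0 b=1412/185 c=0 d=-672/185
  seg 1: a=4 b=-604/185 c=-2016/185 d=191/37
  seg 2: a=-5 b=-1771/185 c=849/185 d=-2143/4995
  seg 3: a=-4 b=236/37 c=404/555 d=-614/555
  seg 4: a=2 b=2506/555 c=-1438/555 d=1438/4995
S(15/2) = 2897/740

Δ: Δ0=4, Δ1=-9, Δ2=1/3, Δ3=6, Δ4=-2/3
row 1: diag=4, rhs=-78; c'=1/4, d'=-39/2
row 2: denom=8−1·1/4=31/4; d'=(56−1·-39/2)/(31/4)=302/31
row 3: denom=8−3·12/31=212/31; d'=(34−3·302/31)/(212/31)=37/53
row 4: denom=8−1·31/212=1665/212; d'=(-40−1·37/53)/(1665/212)=-2876/555
back: M4=-2876/555
back: M3=37/53−31/212·-2876/555=808/555
back: M2=302/31−12/31·808/555=1698/185
back: M1=-39/2−1/4·1698/185=-4032/185
M: M0=0, M1=-4032/185, M2=1698/185, M3=808/555, M4=-2876/555, M5=0
seg 0: a=0, c=M0/2=0, d=(M1−M0)/(6·1)=-672/185, b=Δ0−h0·(2M0+M1)/6=1412/185
seg 1: a=4, c=M1/2=-2016/185, d=(M2−M1)/(6·1)=191/37, b=Δ1−h1·(2M1+M2)/6=-604/185
seg 2: a=-5, c=M2/2=849/185, d=(M3−M2)/(6·3)=-2143/4995, b=Δ2−h2·(2M2+M3)/6=-1771/185
seg 3: a=-4, c=M3/2=404/555, d=(M4−M3)/(6·1)=-614/555, b=Δ3−h3·(2M3+M4)/6=236/37
seg 4: a=2, c=M4/2=-1438/555, d=(M5−M4)/(6·3)=1438/4995, b=Δ4−h4·(2M4+M5)/6=2506/555
t_q=15/2 → seg 4, τ=3/2; S=2+2506/555·τ+-1438/555·τ²+1438/4995·τ³=2897/740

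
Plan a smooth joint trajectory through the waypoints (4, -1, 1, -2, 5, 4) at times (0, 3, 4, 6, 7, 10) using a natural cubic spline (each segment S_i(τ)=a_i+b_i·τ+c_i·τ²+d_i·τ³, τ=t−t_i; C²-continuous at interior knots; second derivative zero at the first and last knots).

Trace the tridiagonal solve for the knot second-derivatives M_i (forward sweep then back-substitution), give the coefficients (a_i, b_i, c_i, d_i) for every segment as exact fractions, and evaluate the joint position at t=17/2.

Δ: Δ0=-5/3, Δ1=2, Δ2=-3/2, Δ3=7, Δ4=-1/3
row 1: diag=8, rhs=22; c'=1/8, d'=11/4
row 2: denom=6−1·1/8=47/8; d'=(-21−1·11/4)/(47/8)=-190/47
row 3: denom=6−2·16/47=250/47; d'=(51−2·-190/47)/(250/47)=2777/250
row 4: denom=8−1·47/250=1953/250; d'=(-44−1·2777/250)/(1953/250)=-13777/1953
back: M4=-13777/1953
back: M3=2777/250−47/250·-13777/1953=24284/1953
back: M2=-190/47−16/47·24284/1953=-16162/1953
back: M1=11/4−1/8·-16162/1953=7391/1953
M: M0=0, M1=7391/1953, M2=-16162/1953, M3=24284/1953, M4=-13777/1953, M5=0
seg 0: a=4, c=M0/2=0, d=(M1−M0)/(6·3)=7391/35154, b=Δ0−h0·(2M0+M1)/6=-13901/3906
seg 1: a=-1, c=M1/2=7391/3906, d=(M2−M1)/(6·1)=-2617/1302, b=Δ1−h1·(2M1+M2)/6=4136/1953
seg 2: a=1, c=M2/2=-8081/1953, d=(M3−M2)/(6·2)=107/62, b=Δ2−h2·(2M2+M3)/6=-499/3906
seg 3: a=-2, c=M3/2=12142/1953, d=(M4−M3)/(6·1)=-4229/1302, b=Δ3−h3·(2M3+M4)/6=15745/3906
seg 4: a=5, c=M4/2=-13777/3906, d=(M5−M4)/(6·3)=13777/35154, b=Δ4−h4·(2M4+M5)/6=13126/1953
t_q=17/2 → seg 4, τ=3/2; S=5+13126/1953·τ+-13777/3906·τ²+13777/35154·τ³=29401/3472

  seg 0: a=4 b=-13901/3906 c=0 d=7391/35154
  seg 1: a=-1 b=4136/1953 c=7391/3906 d=-2617/1302
  seg 2: a=1 b=-499/3906 c=-8081/1953 d=107/62
  seg 3: a=-2 b=15745/3906 c=12142/1953 d=-4229/1302
  seg 4: a=5 b=13126/1953 c=-13777/3906 d=13777/35154
S(17/2) = 29401/3472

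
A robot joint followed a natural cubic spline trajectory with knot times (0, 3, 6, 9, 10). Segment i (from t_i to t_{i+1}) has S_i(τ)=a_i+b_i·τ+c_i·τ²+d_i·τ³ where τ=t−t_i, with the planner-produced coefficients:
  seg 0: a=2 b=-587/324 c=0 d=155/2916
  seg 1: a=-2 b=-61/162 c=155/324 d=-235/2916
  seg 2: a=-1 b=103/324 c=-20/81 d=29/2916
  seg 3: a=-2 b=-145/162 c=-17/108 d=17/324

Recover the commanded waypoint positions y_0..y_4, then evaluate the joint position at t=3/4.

y_0 = S_0(0) = a_0 = 2
y_1 = S_1(0) = a_1 = -2
y_2 = S_2(0) = a_2 = -1
y_3 = S_3(0) = a_3 = -2
y_4 = S_3(1) = -3
t_q=3/4 is in segment 0 (τ=3/4); S_0(τ)=1529/2304

y_0=2 y_1=-2 y_2=-1 y_3=-2 y_4=-3
S(3/4) = 1529/2304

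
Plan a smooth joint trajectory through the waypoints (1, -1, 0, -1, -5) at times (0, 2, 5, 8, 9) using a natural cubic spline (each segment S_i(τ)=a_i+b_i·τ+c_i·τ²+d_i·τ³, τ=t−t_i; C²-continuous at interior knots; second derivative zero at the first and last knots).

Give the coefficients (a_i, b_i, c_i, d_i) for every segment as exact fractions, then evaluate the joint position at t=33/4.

  seg 0: a=1 b=-166/133 c=0 d=33/532
  seg 1: a=-1 b=-67/133 c=99/266 d=-223/7182
  seg 2: a=0 b=237/266 c=37/399 d=-1199/7182
  seg 3: a=-1 b=-407/133 c=-375/266 d=125/266
S(33/4) = -4489/2432

Δ: Δ0=-1, Δ1=1/3, Δ2=-1/3, Δ3=-4
row 1: diag=10, rhs=8; c'=3/10, d'=4/5
row 2: denom=12−3·3/10=111/10; d'=(-4−3·4/5)/(111/10)=-64/111
row 3: denom=8−3·10/37=266/37; d'=(-22−3·-64/111)/(266/37)=-375/133
back: M3=-375/133
back: M2=-64/111−10/37·-375/133=74/399
back: M1=4/5−3/10·74/399=99/133
M: M0=0, M1=99/133, M2=74/399, M3=-375/133, M4=0
seg 0: a=1, c=M0/2=0, d=(M1−M0)/(6·2)=33/532, b=Δ0−h0·(2M0+M1)/6=-166/133
seg 1: a=-1, c=M1/2=99/266, d=(M2−M1)/(6·3)=-223/7182, b=Δ1−h1·(2M1+M2)/6=-67/133
seg 2: a=0, c=M2/2=37/399, d=(M3−M2)/(6·3)=-1199/7182, b=Δ2−h2·(2M2+M3)/6=237/266
seg 3: a=-1, c=M3/2=-375/266, d=(M4−M3)/(6·1)=125/266, b=Δ3−h3·(2M3+M4)/6=-407/133
t_q=33/4 → seg 3, τ=1/4; S=-1+-407/133·τ+-375/266·τ²+125/266·τ³=-4489/2432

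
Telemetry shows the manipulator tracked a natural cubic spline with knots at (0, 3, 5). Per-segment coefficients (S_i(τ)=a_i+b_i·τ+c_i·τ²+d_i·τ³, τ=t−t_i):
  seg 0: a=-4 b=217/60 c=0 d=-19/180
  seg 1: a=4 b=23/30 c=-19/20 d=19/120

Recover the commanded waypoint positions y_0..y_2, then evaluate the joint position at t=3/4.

y_0 = S_0(0) = a_0 = -4
y_1 = S_1(0) = a_1 = 4
y_2 = S_1(2) = 3
t_q=3/4 is in segment 0 (τ=3/4); S_0(τ)=-341/256

y_0=-4 y_1=4 y_2=3
S(3/4) = -341/256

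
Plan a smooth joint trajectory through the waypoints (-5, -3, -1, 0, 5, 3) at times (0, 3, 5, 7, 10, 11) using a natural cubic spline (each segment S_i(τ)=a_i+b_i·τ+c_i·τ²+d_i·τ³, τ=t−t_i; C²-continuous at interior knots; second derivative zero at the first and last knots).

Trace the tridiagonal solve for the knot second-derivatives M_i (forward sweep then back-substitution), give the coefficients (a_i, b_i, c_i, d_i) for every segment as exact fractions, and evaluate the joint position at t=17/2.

Δ: Δ0=2/3, Δ1=1, Δ2=1/2, Δ3=5/3, Δ4=-2
row 1: diag=10, rhs=2; c'=1/5, d'=1/5
row 2: denom=8−2·1/5=38/5; d'=(-3−2·1/5)/(38/5)=-17/38
row 3: denom=10−2·5/19=180/19; d'=(7−2·-17/38)/(180/19)=5/6
row 4: denom=8−3·19/60=141/20; d'=(-22−3·5/6)/(141/20)=-490/141
back: M4=-490/141
back: M3=5/6−19/60·-490/141=818/423
back: M2=-17/38−5/19·818/423=-809/846
back: M1=1/5−1/5·-809/846=331/846
M: M0=0, M1=331/846, M2=-809/846, M3=818/423, M4=-490/141, M5=0
seg 0: a=-5, c=M0/2=0, d=(M1−M0)/(6·3)=331/15228, b=Δ0−h0·(2M0+M1)/6=797/1692
seg 1: a=-3, c=M1/2=331/1692, d=(M2−M1)/(6·2)=-95/846, b=Δ1−h1·(2M1+M2)/6=895/846
seg 2: a=-1, c=M2/2=-809/1692, d=(M3−M2)/(6·2)=815/3384, b=Δ2−h2·(2M2+M3)/6=139/282
seg 3: a=0, c=M3/2=409/423, d=(M4−M3)/(6·3)=-1144/3807, b=Δ3−h3·(2M3+M4)/6=622/423
seg 4: a=5, c=M4/2=-245/141, d=(M5−M4)/(6·1)=245/423, b=Δ4−h4·(2M4+M5)/6=-356/423
t_q=17/2 → seg 3, τ=3/2; S=0+622/423·τ+409/423·τ²+-1144/3807·τ³=633/188

  seg 0: a=-5 b=797/1692 c=0 d=331/15228
  seg 1: a=-3 b=895/846 c=331/1692 d=-95/846
  seg 2: a=-1 b=139/282 c=-809/1692 d=815/3384
  seg 3: a=0 b=622/423 c=409/423 d=-1144/3807
  seg 4: a=5 b=-356/423 c=-245/141 d=245/423
S(17/2) = 633/188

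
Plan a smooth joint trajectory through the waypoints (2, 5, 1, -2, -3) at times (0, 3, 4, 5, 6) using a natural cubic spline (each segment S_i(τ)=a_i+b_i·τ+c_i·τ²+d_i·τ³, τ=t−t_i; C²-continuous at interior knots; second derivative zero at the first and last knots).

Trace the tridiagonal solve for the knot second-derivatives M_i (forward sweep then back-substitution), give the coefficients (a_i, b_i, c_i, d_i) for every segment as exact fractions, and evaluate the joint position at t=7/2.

Δ: Δ0=1, Δ1=-4, Δ2=-3, Δ3=-1
row 1: diag=8, rhs=-30; c'=1/8, d'=-15/4
row 2: denom=4−1·1/8=31/8; d'=(6−1·-15/4)/(31/8)=78/31
row 3: denom=4−1·8/31=116/31; d'=(12−1·78/31)/(116/31)=147/58
back: M3=147/58
back: M2=78/31−8/31·147/58=54/29
back: M1=-15/4−1/8·54/29=-231/58
M: M0=0, M1=-231/58, M2=54/29, M3=147/58, M4=0
seg 0: a=2, c=M0/2=0, d=(M1−M0)/(6·3)=-77/348, b=Δ0−h0·(2M0+M1)/6=347/116
seg 1: a=5, c=M1/2=-231/116, d=(M2−M1)/(6·1)=113/116, b=Δ1−h1·(2M1+M2)/6=-173/58
seg 2: a=1, c=M2/2=27/29, d=(M3−M2)/(6·1)=13/116, b=Δ2−h2·(2M2+M3)/6=-469/116
seg 3: a=-2, c=M3/2=147/116, d=(M4−M3)/(6·1)=-49/116, b=Δ3−h3·(2M3+M4)/6=-107/58
t_q=7/2 → seg 1, τ=1/2; S=5+-173/58·τ+-231/116·τ²+113/116·τ³=2907/928

  seg 0: a=2 b=347/116 c=0 d=-77/348
  seg 1: a=5 b=-173/58 c=-231/116 d=113/116
  seg 2: a=1 b=-469/116 c=27/29 d=13/116
  seg 3: a=-2 b=-107/58 c=147/116 d=-49/116
S(7/2) = 2907/928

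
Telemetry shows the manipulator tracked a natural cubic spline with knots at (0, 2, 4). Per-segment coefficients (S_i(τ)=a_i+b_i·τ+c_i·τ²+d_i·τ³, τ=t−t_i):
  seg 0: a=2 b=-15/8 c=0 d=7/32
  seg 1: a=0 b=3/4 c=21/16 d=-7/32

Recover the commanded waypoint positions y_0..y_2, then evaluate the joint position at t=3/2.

y_0=2 y_1=0 y_2=5
S(3/2) = -19/256

y_0 = S_0(0) = a_0 = 2
y_1 = S_1(0) = a_1 = 0
y_2 = S_1(2) = 5
t_q=3/2 is in segment 0 (τ=3/2); S_0(τ)=-19/256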